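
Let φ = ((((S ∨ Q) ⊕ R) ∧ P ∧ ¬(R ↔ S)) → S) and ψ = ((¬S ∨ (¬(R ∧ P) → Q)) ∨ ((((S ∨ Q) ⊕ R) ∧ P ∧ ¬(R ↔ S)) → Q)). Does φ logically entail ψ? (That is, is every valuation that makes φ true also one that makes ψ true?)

P | Q | R | S | φ | ψ
- | - | - | - | - | -
0 | 0 | 0 | 0 | 1 | 1
0 | 0 | 0 | 1 | 1 | 1
0 | 0 | 1 | 0 | 1 | 1
0 | 0 | 1 | 1 | 1 | 1
0 | 1 | 0 | 0 | 1 | 1
0 | 1 | 0 | 1 | 1 | 1
0 | 1 | 1 | 0 | 1 | 1
0 | 1 | 1 | 1 | 1 | 1
1 | 0 | 0 | 0 | 1 | 1
1 | 0 | 0 | 1 | 1 | 0
1 | 0 | 1 | 0 | 0 | 1
1 | 0 | 1 | 1 | 1 | 1
1 | 1 | 0 | 0 | 1 | 1
1 | 1 | 0 | 1 | 1 | 1
1 | 1 | 1 | 0 | 1 | 1
1 | 1 | 1 | 1 | 1 | 1
At P=1, Q=0, R=0, S=1 we have φ true but ψ false, so φ does not entail ψ.

no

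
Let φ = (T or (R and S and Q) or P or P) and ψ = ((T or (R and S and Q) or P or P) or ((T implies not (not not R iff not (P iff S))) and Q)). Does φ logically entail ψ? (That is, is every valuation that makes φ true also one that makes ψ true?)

P  Q  R  S  T  |  φ  ψ
F  F  F  F  F  |  F  F
F  F  F  F  T  |  T  T
F  F  F  T  F  |  F  F
F  F  F  T  T  |  T  T
F  F  T  F  F  |  F  F
F  F  T  F  T  |  T  T
F  F  T  T  F  |  F  F
F  F  T  T  T  |  T  T
F  T  F  F  F  |  F  T
F  T  F  F  T  |  T  T
F  T  F  T  F  |  F  T
F  T  F  T  T  |  T  T
F  T  T  F  F  |  F  T
F  T  T  F  T  |  T  T
F  T  T  T  F  |  T  T
F  T  T  T  T  |  T  T
T  F  F  F  F  |  T  T
T  F  F  F  T  |  T  T
T  F  F  T  F  |  T  T
T  F  F  T  T  |  T  T
T  F  T  F  F  |  T  T
T  F  T  F  T  |  T  T
T  F  T  T  F  |  T  T
T  F  T  T  T  |  T  T
T  T  F  F  F  |  T  T
T  T  F  F  T  |  T  T
T  T  F  T  F  |  T  T
T  T  F  T  T  |  T  T
T  T  T  F  F  |  T  T
T  T  T  F  T  |  T  T
T  T  T  T  F  |  T  T
T  T  T  T  T  |  T  T
In every row where φ is true, ψ is also true, so φ ⊨ ψ.

yes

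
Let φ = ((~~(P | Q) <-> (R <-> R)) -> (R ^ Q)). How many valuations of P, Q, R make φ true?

P  Q  R  |  φ
T  T  T  |  F
T  T  F  |  T
T  F  T  |  T
T  F  F  |  F
F  T  T  |  F
F  T  F  |  T
F  F  T  |  T
F  F  F  |  T
The formula is true on 5 of the 8 rows.

5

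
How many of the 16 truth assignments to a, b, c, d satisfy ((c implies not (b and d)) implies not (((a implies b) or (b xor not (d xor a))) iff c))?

10

a  b  c  d  |  (b and d)  not (b and d)  (c implies not (b and d))  (a implies b)  (d xor a)  not (d xor a)  (b xor not (d xor a))  φ
1  1  1  1  |      1            0                    0                    1            0            1                  0            1
1  1  1  0  |      0            1                    1                    1            1            0                  1            0
1  1  0  1  |      1            0                    1                    1            0            1                  0            1
1  1  0  0  |      0            1                    1                    1            1            0                  1            1
1  0  1  1  |      0            1                    1                    0            0            1                  1            0
1  0  1  0  |      0            1                    1                    0            1            0                  0            1
1  0  0  1  |      0            1                    1                    0            0            1                  1            1
1  0  0  0  |      0            1                    1                    0            1            0                  0            0
0  1  1  1  |      1            0                    0                    1            1            0                  1            1
0  1  1  0  |      0            1                    1                    1            0            1                  0            0
0  1  0  1  |      1            0                    1                    1            1            0                  1            1
0  1  0  0  |      0            1                    1                    1            0            1                  0            1
0  0  1  1  |      0            1                    1                    1            1            0                  0            0
0  0  1  0  |      0            1                    1                    1            0            1                  1            0
0  0  0  1  |      0            1                    1                    1            1            0                  0            1
0  0  0  0  |      0            1                    1                    1            0            1                  1            1
The formula is true on 10 of the 16 rows.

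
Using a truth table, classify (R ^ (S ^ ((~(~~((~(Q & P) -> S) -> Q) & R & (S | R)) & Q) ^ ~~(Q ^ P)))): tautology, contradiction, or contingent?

P | Q | R | S | φ
- | - | - | - | -
0 | 0 | 0 | 0 | 0
0 | 0 | 0 | 1 | 1
0 | 0 | 1 | 0 | 1
0 | 0 | 1 | 1 | 0
0 | 1 | 0 | 0 | 0
0 | 1 | 0 | 1 | 1
0 | 1 | 1 | 0 | 0
0 | 1 | 1 | 1 | 1
1 | 0 | 0 | 0 | 1
1 | 0 | 0 | 1 | 0
1 | 0 | 1 | 0 | 0
1 | 0 | 1 | 1 | 1
1 | 1 | 0 | 0 | 1
1 | 1 | 0 | 1 | 0
1 | 1 | 1 | 0 | 1
1 | 1 | 1 | 1 | 0
8 of 16 rows are 1, so the formula is contingent.

contingent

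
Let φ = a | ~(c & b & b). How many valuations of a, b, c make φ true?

a  b  c     (a | ~(c & b & b))
F  F  F             T         
F  F  T             T         
F  T  F             T         
F  T  T             F         
T  F  F             T         
T  F  T             T         
T  T  F             T         
T  T  T             T         
The formula is true on 7 of the 8 rows.

7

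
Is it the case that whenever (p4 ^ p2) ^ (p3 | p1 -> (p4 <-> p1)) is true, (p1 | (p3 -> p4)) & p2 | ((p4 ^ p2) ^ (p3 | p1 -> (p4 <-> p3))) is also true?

no

p1 | p2 | p3 | p4 | φ | ψ
-- | -- | -- | -- | - | -
F  | F  | F  | F  | T | T
F  | F  | F  | T  | F | F
F  | F  | T  | F  | T | F
F  | F  | T  | T  | T | F
F  | T  | F  | F  | F | T
F  | T  | F  | T  | T | T
F  | T  | T  | F  | F | T
F  | T  | T  | T  | F | T
T  | F  | F  | F  | F | T
T  | F  | F  | T  | F | T
T  | F  | T  | F  | F | F
T  | F  | T  | T  | F | F
T  | T  | F  | F  | T | T
T  | T  | F  | T  | T | T
T  | T  | T  | F  | T | T
T  | T  | T  | T  | T | T
At p1=F, p2=F, p3=T, p4=F we have φ true but ψ false, so φ does not entail ψ.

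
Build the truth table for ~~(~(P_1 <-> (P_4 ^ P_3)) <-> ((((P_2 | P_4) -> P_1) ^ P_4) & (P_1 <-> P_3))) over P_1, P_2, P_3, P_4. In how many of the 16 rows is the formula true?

P_1  P_2  P_3  P_4     (P_4 ^ P_3)  (P_1 <-> (P_4 ^ P_3))  ~(P_1 <-> (P_4 ^ P_3))  (P_2 | P_4)  ((P_2 | P_4) -> P_1)  (((P_2 | P_4) -> P_1) ^ P_4)  (P_1 <-> P_3)  φ
 T    T    T    T           F                 F                      T                  T                T                         F                      T        F
 T    T    T    F           T                 T                      F                  T                T                         T                      T        F
 T    T    F    T           T                 T                      F                  T                T                         F                      F        T
 T    T    F    F           F                 F                      T                  T                T                         T                      F        F
 T    F    T    T           F                 F                      T                  T                T                         F                      T        F
 T    F    T    F           T                 T                      F                  F                T                         T                      T        F
 T    F    F    T           T                 T                      F                  T                T                         F                      F        T
 T    F    F    F           F                 F                      T                  F                T                         T                      F        F
 F    T    T    T           F                 T                      F                  T                F                         T                      F        T
 F    T    T    F           T                 F                      T                  T                F                         F                      F        F
 F    T    F    T           T                 F                      T                  T                F                         T                      T        T
 F    T    F    F           F                 T                      F                  T                F                         F                      T        T
 F    F    T    T           F                 T                      F                  T                F                         T                      F        T
 F    F    T    F           T                 F                      T                  F                T                         T                      F        F
 F    F    F    T           T                 F                      T                  T                F                         T                      T        T
 F    F    F    F           F                 T                      F                  F                T                         T                      T        F
The formula is true on 7 of the 16 rows.

7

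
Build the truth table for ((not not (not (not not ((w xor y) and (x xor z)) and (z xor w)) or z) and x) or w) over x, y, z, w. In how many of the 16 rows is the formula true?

12

x | y | z | w | φ
- | - | - | - | -
F | F | F | F | F
F | F | F | T | T
F | F | T | F | F
F | F | T | T | T
F | T | F | F | F
F | T | F | T | T
F | T | T | F | F
F | T | T | T | T
T | F | F | F | T
T | F | F | T | T
T | F | T | F | T
T | F | T | T | T
T | T | F | F | T
T | T | F | T | T
T | T | T | F | T
T | T | T | T | T
The formula is true on 12 of the 16 rows.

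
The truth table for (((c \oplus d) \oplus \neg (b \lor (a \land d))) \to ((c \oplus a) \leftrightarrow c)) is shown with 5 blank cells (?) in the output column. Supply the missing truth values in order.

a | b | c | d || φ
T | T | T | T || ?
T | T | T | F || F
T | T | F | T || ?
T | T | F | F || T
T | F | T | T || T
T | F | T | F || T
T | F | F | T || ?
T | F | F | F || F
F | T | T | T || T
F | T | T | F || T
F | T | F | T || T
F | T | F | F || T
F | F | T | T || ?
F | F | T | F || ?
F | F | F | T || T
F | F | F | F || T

Row a=T, b=T, c=T, d=T: ((c \oplus d) \oplus \neg (b \lor (a \land d))) = F, ((c \oplus a) \leftrightarrow c) = F, so the formula = T.
Row a=T, b=T, c=F, d=T: ((c \oplus d) \oplus \neg (b \lor (a \land d))) = T, ((c \oplus a) \leftrightarrow c) = F, so the formula = F.
Row a=T, b=F, c=F, d=T: ((c \oplus d) \oplus \neg (b \lor (a \land d))) = T, ((c \oplus a) \leftrightarrow c) = F, so the formula = F.
Row a=F, b=F, c=T, d=T: ((c \oplus d) \oplus \neg (b \lor (a \land d))) = T, ((c \oplus a) \leftrightarrow c) = T, so the formula = T.
Row a=F, b=F, c=T, d=F: ((c \oplus d) \oplus \neg (b \lor (a \land d))) = F, ((c \oplus a) \leftrightarrow c) = T, so the formula = T.

T, F, F, T, T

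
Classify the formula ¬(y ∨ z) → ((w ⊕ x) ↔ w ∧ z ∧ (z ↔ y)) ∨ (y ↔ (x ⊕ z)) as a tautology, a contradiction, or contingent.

contingent

x | y | z | w | (y ∨ z) | ¬(y ∨ z) | (w ⊕ x) | (z ↔ y) | (w ∧ z ∧ (z ↔ y)) | (x ⊕ z) | (y ↔ (x ⊕ z)) | φ
- | - | - | - | ------- | -------- | ------- | ------- | ----------------- | ------- | ------------- | -
1 | 1 | 1 | 1 |    1    |    0     |    0    |    1    |         1         |    0    |       0       | 1
1 | 1 | 1 | 0 |    1    |    0     |    1    |    1    |         0         |    0    |       0       | 1
1 | 1 | 0 | 1 |    1    |    0     |    0    |    0    |         0         |    1    |       1       | 1
1 | 1 | 0 | 0 |    1    |    0     |    1    |    0    |         0         |    1    |       1       | 1
1 | 0 | 1 | 1 |    1    |    0     |    0    |    0    |         0         |    0    |       1       | 1
1 | 0 | 1 | 0 |    1    |    0     |    1    |    0    |         0         |    0    |       1       | 1
1 | 0 | 0 | 1 |    0    |    1     |    0    |    1    |         0         |    1    |       0       | 1
1 | 0 | 0 | 0 |    0    |    1     |    1    |    1    |         0         |    1    |       0       | 0
0 | 1 | 1 | 1 |    1    |    0     |    1    |    1    |         1         |    1    |       1       | 1
0 | 1 | 1 | 0 |    1    |    0     |    0    |    1    |         0         |    1    |       1       | 1
0 | 1 | 0 | 1 |    1    |    0     |    1    |    0    |         0         |    0    |       0       | 1
0 | 1 | 0 | 0 |    1    |    0     |    0    |    0    |         0         |    0    |       0       | 1
0 | 0 | 1 | 1 |    1    |    0     |    1    |    0    |         0         |    1    |       0       | 1
0 | 0 | 1 | 0 |    1    |    0     |    0    |    0    |         0         |    1    |       0       | 1
0 | 0 | 0 | 1 |    0    |    1     |    1    |    1    |         0         |    0    |       1       | 1
0 | 0 | 0 | 0 |    0    |    1     |    0    |    1    |         0         |    0    |       1       | 1
15 of 16 rows are 1, so the formula is contingent.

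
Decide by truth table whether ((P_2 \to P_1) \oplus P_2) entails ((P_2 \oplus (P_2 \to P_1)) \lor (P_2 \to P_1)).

yes

P_1 | P_2 | φ | ψ
--- | --- | - | -
 T  |  T  | F | T
 T  |  F  | T | T
 F  |  T  | T | T
 F  |  F  | T | T
In every row where φ is true, ψ is also true, so φ ⊨ ψ.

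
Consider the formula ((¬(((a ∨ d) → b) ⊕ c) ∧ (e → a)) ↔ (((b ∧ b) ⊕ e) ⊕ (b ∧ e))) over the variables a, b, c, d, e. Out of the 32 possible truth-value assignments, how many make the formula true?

a  b  c  d  e  |  φ
T  T  T  T  T  |  T
T  T  T  T  F  |  T
T  T  T  F  T  |  T
T  T  T  F  F  |  T
T  T  F  T  T  |  F
T  T  F  T  F  |  F
T  T  F  F  T  |  F
T  T  F  F  F  |  F
T  F  T  T  T  |  F
T  F  T  T  F  |  T
T  F  T  F  T  |  F
T  F  T  F  F  |  T
T  F  F  T  T  |  T
T  F  F  T  F  |  F
T  F  F  F  T  |  T
T  F  F  F  F  |  F
F  T  T  T  T  |  F
F  T  T  T  F  |  T
F  T  T  F  T  |  F
F  T  T  F  F  |  T
F  T  F  T  T  |  F
F  T  F  T  F  |  F
F  T  F  F  T  |  F
F  T  F  F  F  |  F
F  F  T  T  T  |  F
F  F  T  T  F  |  T
F  F  T  F  T  |  F
F  F  T  F  F  |  F
F  F  F  T  T  |  F
F  F  F  T  F  |  F
F  F  F  F  T  |  F
F  F  F  F  F  |  T
The formula is true on 12 of the 32 rows.

12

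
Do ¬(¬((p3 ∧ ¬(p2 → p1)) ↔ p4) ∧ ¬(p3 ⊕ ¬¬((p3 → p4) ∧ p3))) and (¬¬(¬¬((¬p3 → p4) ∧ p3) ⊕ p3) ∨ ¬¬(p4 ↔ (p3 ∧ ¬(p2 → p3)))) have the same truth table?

p1 | p2 | p3 | p4 || φ | ψ
T  | T  | T  | T  || F | F
T  | T  | T  | F  || T | T
T  | T  | F  | T  || F | F
T  | T  | F  | F  || T | T
T  | F  | T  | T  || F | F
T  | F  | T  | F  || T | T
T  | F  | F  | T  || F | F
T  | F  | F  | F  || T | T
F  | T  | T  | T  || T | F
F  | T  | T  | F  || T | T
F  | T  | F  | T  || F | F
F  | T  | F  | F  || T | T
F  | F  | T  | T  || F | F
F  | F  | T  | F  || T | T
F  | F  | F  | T  || F | F
F  | F  | F  | F  || T | T
The columns differ at p1=F, p2=T, p3=T, p4=T (φ=T, ψ=F), so they are not equivalent.

not equivalent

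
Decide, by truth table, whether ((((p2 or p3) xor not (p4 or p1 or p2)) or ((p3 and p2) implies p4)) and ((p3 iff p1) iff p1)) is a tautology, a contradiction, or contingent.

contingent

p1  p2  p3  p4  |  (p2 or p3)  (p4 or p1 or p2)  not (p4 or p1 or p2)  (p3 and p2)  ((p3 and p2) implies p4)  (p3 iff p1)  ((p3 iff p1) iff p1)  φ
T   T   T   T   |      T              T                   F                 T                  T                   T                T            T
T   T   T   F   |      T              T                   F                 T                  F                   T                T            T
T   T   F   T   |      T              T                   F                 F                  T                   F                F            F
T   T   F   F   |      T              T                   F                 F                  T                   F                F            F
T   F   T   T   |      T              T                   F                 F                  T                   T                T            T
T   F   T   F   |      T              T                   F                 F                  T                   T                T            T
T   F   F   T   |      F              T                   F                 F                  T                   F                F            F
T   F   F   F   |      F              T                   F                 F                  T                   F                F            F
F   T   T   T   |      T              T                   F                 T                  T                   F                T            T
F   T   T   F   |      T              T                   F                 T                  F                   F                T            T
F   T   F   T   |      T              T                   F                 F                  T                   T                F            F
F   T   F   F   |      T              T                   F                 F                  T                   T                F            F
F   F   T   T   |      T              T                   F                 F                  T                   F                T            T
F   F   T   F   |      T              F                   T                 F                  T                   F                T            T
F   F   F   T   |      F              T                   F                 F                  T                   T                F            F
F   F   F   F   |      F              F                   T                 F                  T                   T                F            F
8 of 16 rows are T, so the formula is contingent.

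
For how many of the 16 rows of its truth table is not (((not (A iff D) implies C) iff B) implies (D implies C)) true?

A  B  C  D  |  φ
F  F  F  F  |  F
F  F  F  T  |  T
F  F  T  F  |  F
F  F  T  T  |  F
F  T  F  F  |  F
F  T  F  T  |  F
F  T  T  F  |  F
F  T  T  T  |  F
T  F  F  F  |  F
T  F  F  T  |  F
T  F  T  F  |  F
T  F  T  T  |  F
T  T  F  F  |  F
T  T  F  T  |  T
T  T  T  F  |  F
T  T  T  T  |  F
The formula is true on 2 of the 16 rows.

2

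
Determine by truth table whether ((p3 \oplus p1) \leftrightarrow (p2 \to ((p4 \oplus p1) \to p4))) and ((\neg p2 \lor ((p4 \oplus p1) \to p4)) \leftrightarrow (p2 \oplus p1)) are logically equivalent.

p1 | p2 | p3 | p4 || φ | ψ
T  | T  | T  | T  || F | F
T  | T  | T  | F  || T | T
T  | T  | F  | T  || T | F
T  | T  | F  | F  || F | T
T  | F  | T  | T  || F | T
T  | F  | T  | F  || F | T
T  | F  | F  | T  || T | T
T  | F  | F  | F  || T | T
F  | T  | T  | T  || T | T
F  | T  | T  | F  || T | T
F  | T  | F  | T  || F | T
F  | T  | F  | F  || F | T
F  | F  | T  | T  || T | F
F  | F  | T  | F  || T | F
F  | F  | F  | T  || F | F
F  | F  | F  | F  || F | F
The columns differ at p1=T, p2=T, p3=F, p4=T (φ=T, ψ=F), so they are not equivalent.

not equivalent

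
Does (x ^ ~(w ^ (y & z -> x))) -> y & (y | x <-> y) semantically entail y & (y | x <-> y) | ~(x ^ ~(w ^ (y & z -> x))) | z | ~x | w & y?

x  y  z  w  |  φ  ψ
T  T  T  T  |  T  T
T  T  T  F  |  T  T
T  T  F  T  |  T  T
T  T  F  F  |  T  T
T  F  T  T  |  T  T
T  F  T  F  |  F  T
T  F  F  T  |  T  T
T  F  F  F  |  F  F
F  T  T  T  |  T  T
F  T  T  F  |  T  T
F  T  F  T  |  T  T
F  T  F  F  |  T  T
F  F  T  T  |  F  T
F  F  T  F  |  T  T
F  F  F  T  |  F  T
F  F  F  F  |  T  T
In every row where φ is true, ψ is also true, so φ ⊨ ψ.

yes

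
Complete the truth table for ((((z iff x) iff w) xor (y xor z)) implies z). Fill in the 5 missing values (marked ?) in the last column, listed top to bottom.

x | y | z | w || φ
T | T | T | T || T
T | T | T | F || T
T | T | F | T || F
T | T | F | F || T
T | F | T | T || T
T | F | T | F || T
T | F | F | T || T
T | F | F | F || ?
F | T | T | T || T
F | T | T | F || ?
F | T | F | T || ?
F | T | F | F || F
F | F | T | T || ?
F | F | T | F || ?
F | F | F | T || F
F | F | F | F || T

Row x=T, y=F, z=F, w=F: (((z iff x) iff w) xor (y xor z)) = T, so the formula = F.
Row x=F, y=T, z=T, w=F: (((z iff x) iff w) xor (y xor z)) = T, so the formula = T.
Row x=F, y=T, z=F, w=T: (((z iff x) iff w) xor (y xor z)) = F, so the formula = T.
Row x=F, y=F, z=T, w=T: (((z iff x) iff w) xor (y xor z)) = T, so the formula = T.
Row x=F, y=F, z=T, w=F: (((z iff x) iff w) xor (y xor z)) = F, so the formula = T.

F, T, T, T, T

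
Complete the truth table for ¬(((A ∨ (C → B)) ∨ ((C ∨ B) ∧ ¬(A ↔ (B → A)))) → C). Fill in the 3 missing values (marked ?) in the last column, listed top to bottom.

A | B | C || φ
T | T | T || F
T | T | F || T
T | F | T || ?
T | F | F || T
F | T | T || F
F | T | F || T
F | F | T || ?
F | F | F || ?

F, F, T

Row A=T, B=F, C=T: ((A ∨ (C → B)) ∨ ((C ∨ B) ∧ ¬(A ↔ (B → A)))) = T, (((A ∨ (C → B)) ∨ ((C ∨ B) ∧ ¬(A ↔ (B → A)))) → C) = T, so the formula = F.
Row A=F, B=F, C=T: ((A ∨ (C → B)) ∨ ((C ∨ B) ∧ ¬(A ↔ (B → A)))) = T, (((A ∨ (C → B)) ∨ ((C ∨ B) ∧ ¬(A ↔ (B → A)))) → C) = T, so the formula = F.
Row A=F, B=F, C=F: ((A ∨ (C → B)) ∨ ((C ∨ B) ∧ ¬(A ↔ (B → A)))) = T, (((A ∨ (C → B)) ∨ ((C ∨ B) ∧ ¬(A ↔ (B → A)))) → C) = F, so the formula = T.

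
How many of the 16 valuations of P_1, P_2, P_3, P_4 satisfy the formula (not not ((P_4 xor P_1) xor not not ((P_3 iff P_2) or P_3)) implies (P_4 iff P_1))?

14

P_1 | P_2 | P_3 | P_4 | φ
--- | --- | --- | --- | -
 T  |  T  |  T  |  T  | T
 T  |  T  |  T  |  F  | T
 T  |  T  |  F  |  T  | T
 T  |  T  |  F  |  F  | F
 T  |  F  |  T  |  T  | T
 T  |  F  |  T  |  F  | T
 T  |  F  |  F  |  T  | T
 T  |  F  |  F  |  F  | T
 F  |  T  |  T  |  T  | T
 F  |  T  |  T  |  F  | T
 F  |  T  |  F  |  T  | F
 F  |  T  |  F  |  F  | T
 F  |  F  |  T  |  T  | T
 F  |  F  |  T  |  F  | T
 F  |  F  |  F  |  T  | T
 F  |  F  |  F  |  F  | T
The formula is true on 14 of the 16 rows.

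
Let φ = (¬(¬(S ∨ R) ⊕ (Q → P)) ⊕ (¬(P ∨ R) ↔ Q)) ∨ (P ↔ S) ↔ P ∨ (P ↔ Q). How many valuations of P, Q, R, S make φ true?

10

P | Q | R | S || (S ∨ R) | ¬(S ∨ R) | (Q → P) | (¬(S ∨ R) ⊕ (Q → P)) | ¬(¬(S ∨ R) ⊕ (Q → P)) | (P ∨ R) | ¬(P ∨ R) | (¬(P ∨ R) ↔ Q) | (P ↔ S) | (P ↔ Q) | (P ∨ (P ↔ Q)) | φ
0 | 0 | 0 | 0 ||    0    |    1     |    1    |          0           |           1           |    0    |    1     |       0        |    1    |    1    |       1       | 1
0 | 0 | 0 | 1 ||    1    |    0     |    1    |          1           |           0           |    0    |    1     |       0        |    0    |    1    |       1       | 0
0 | 0 | 1 | 0 ||    1    |    0     |    1    |          1           |           0           |    1    |    0     |       1        |    1    |    1    |       1       | 1
0 | 0 | 1 | 1 ||    1    |    0     |    1    |          1           |           0           |    1    |    0     |       1        |    0    |    1    |       1       | 1
0 | 1 | 0 | 0 ||    0    |    1     |    0    |          1           |           0           |    0    |    1     |       1        |    1    |    0    |       0       | 0
0 | 1 | 0 | 1 ||    1    |    0     |    0    |          0           |           1           |    0    |    1     |       1        |    0    |    0    |       0       | 1
0 | 1 | 1 | 0 ||    1    |    0     |    0    |          0           |           1           |    1    |    0     |       0        |    1    |    0    |       0       | 0
0 | 1 | 1 | 1 ||    1    |    0     |    0    |          0           |           1           |    1    |    0     |       0        |    0    |    0    |       0       | 0
1 | 0 | 0 | 0 ||    0    |    1     |    1    |          0           |           1           |    1    |    0     |       1        |    0    |    0    |       1       | 0
1 | 0 | 0 | 1 ||    1    |    0     |    1    |          1           |           0           |    1    |    0     |       1        |    1    |    0    |       1       | 1
1 | 0 | 1 | 0 ||    1    |    0     |    1    |          1           |           0           |    1    |    0     |       1        |    0    |    0    |       1       | 1
1 | 0 | 1 | 1 ||    1    |    0     |    1    |          1           |           0           |    1    |    0     |       1        |    1    |    0    |       1       | 1
1 | 1 | 0 | 0 ||    0    |    1     |    1    |          0           |           1           |    1    |    0     |       0        |    0    |    1    |       1       | 1
1 | 1 | 0 | 1 ||    1    |    0     |    1    |          1           |           0           |    1    |    0     |       0        |    1    |    1    |       1       | 1
1 | 1 | 1 | 0 ||    1    |    0     |    1    |          1           |           0           |    1    |    0     |       0        |    0    |    1    |       1       | 0
1 | 1 | 1 | 1 ||    1    |    0     |    1    |          1           |           0           |    1    |    0     |       0        |    1    |    1    |       1       | 1
The formula is true on 10 of the 16 rows.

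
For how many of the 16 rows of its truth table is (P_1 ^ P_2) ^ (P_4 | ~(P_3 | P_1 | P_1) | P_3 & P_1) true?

P_1  P_2  P_3  P_4  |  φ
 T    T    T    T   |  T
 T    T    T    F   |  T
 T    T    F    T   |  T
 T    T    F    F   |  F
 T    F    T    T   |  F
 T    F    T    F   |  F
 T    F    F    T   |  F
 T    F    F    F   |  T
 F    T    T    T   |  F
 F    T    T    F   |  T
 F    T    F    T   |  F
 F    T    F    F   |  F
 F    F    T    T   |  T
 F    F    T    F   |  F
 F    F    F    T   |  T
 F    F    F    F   |  T
The formula is true on 8 of the 16 rows.

8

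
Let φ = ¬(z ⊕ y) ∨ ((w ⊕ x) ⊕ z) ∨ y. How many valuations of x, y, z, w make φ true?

x | y | z | w || (z ⊕ y) | ¬(z ⊕ y) | (w ⊕ x) | ((w ⊕ x) ⊕ z) | (¬(z ⊕ y) ∨ ((w ⊕ x) ⊕ z) ∨ y)
F | F | F | F ||    F    |    T     |    F    |       F       |               T               
F | F | F | T ||    F    |    T     |    T    |       T       |               T               
F | F | T | F ||    T    |    F     |    F    |       T       |               T               
F | F | T | T ||    T    |    F     |    T    |       F       |               F               
F | T | F | F ||    T    |    F     |    F    |       F       |               T               
F | T | F | T ||    T    |    F     |    T    |       T       |               T               
F | T | T | F ||    F    |    T     |    F    |       T       |               T               
F | T | T | T ||    F    |    T     |    T    |       F       |               T               
T | F | F | F ||    F    |    T     |    T    |       T       |               T               
T | F | F | T ||    F    |    T     |    F    |       F       |               T               
T | F | T | F ||    T    |    F     |    T    |       F       |               F               
T | F | T | T ||    T    |    F     |    F    |       T       |               T               
T | T | F | F ||    T    |    F     |    T    |       T       |               T               
T | T | F | T ||    T    |    F     |    F    |       F       |               T               
T | T | T | F ||    F    |    T     |    T    |       F       |               T               
T | T | T | T ||    F    |    T     |    F    |       T       |               T               
The formula is true on 14 of the 16 rows.

14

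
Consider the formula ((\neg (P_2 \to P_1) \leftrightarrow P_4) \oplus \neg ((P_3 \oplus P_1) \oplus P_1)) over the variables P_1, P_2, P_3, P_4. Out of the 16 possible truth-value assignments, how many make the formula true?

8

 P_1    P_2    P_3    P_4   |    φ  
False  False  False  False  |  False
False  False  False   True  |   True
False  False   True  False  |   True
False  False   True   True  |  False
False   True  False  False  |   True
False   True  False   True  |  False
False   True   True  False  |  False
False   True   True   True  |   True
 True  False  False  False  |  False
 True  False  False   True  |   True
 True  False   True  False  |   True
 True  False   True   True  |  False
 True   True  False  False  |  False
 True   True  False   True  |   True
 True   True   True  False  |   True
 True   True   True   True  |  False
The formula is true on 8 of the 16 rows.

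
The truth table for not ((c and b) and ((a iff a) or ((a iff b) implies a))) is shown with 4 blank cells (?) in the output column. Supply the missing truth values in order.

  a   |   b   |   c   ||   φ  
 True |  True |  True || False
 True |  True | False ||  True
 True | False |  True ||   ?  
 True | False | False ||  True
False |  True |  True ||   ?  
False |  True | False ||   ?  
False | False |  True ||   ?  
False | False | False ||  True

Row a=True, b=False, c=True: (c and b) = False, ((a iff a) or ((a iff b) implies a)) = True, ((c and b) and ((a iff a) or ((a iff b) implies a))) = False, so the formula = True.
Row a=False, b=True, c=True: (c and b) = True, ((a iff a) or ((a iff b) implies a)) = True, ((c and b) and ((a iff a) or ((a iff b) implies a))) = True, so the formula = False.
Row a=False, b=True, c=False: (c and b) = False, ((a iff a) or ((a iff b) implies a)) = True, ((c and b) and ((a iff a) or ((a iff b) implies a))) = False, so the formula = True.
Row a=False, b=False, c=True: (c and b) = False, ((a iff a) or ((a iff b) implies a)) = True, ((c and b) and ((a iff a) or ((a iff b) implies a))) = False, so the formula = True.

True, False, True, True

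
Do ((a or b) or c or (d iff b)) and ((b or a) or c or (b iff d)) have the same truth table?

equivalent

a | b | c | d || φ | ψ
T | T | T | T || T | T
T | T | T | F || T | T
T | T | F | T || T | T
T | T | F | F || T | T
T | F | T | T || T | T
T | F | T | F || T | T
T | F | F | T || T | T
T | F | F | F || T | T
F | T | T | T || T | T
F | T | T | F || T | T
F | T | F | T || T | T
F | T | F | F || T | T
F | F | T | T || T | T
F | F | T | F || T | T
F | F | F | T || F | F
F | F | F | F || T | T
The columns for φ and ψ agree on every row, so they are logically equivalent.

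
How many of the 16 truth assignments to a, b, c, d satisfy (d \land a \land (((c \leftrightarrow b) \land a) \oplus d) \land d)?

a | b | c | d | φ
- | - | - | - | -
0 | 0 | 0 | 0 | 0
0 | 0 | 0 | 1 | 0
0 | 0 | 1 | 0 | 0
0 | 0 | 1 | 1 | 0
0 | 1 | 0 | 0 | 0
0 | 1 | 0 | 1 | 0
0 | 1 | 1 | 0 | 0
0 | 1 | 1 | 1 | 0
1 | 0 | 0 | 0 | 0
1 | 0 | 0 | 1 | 0
1 | 0 | 1 | 0 | 0
1 | 0 | 1 | 1 | 1
1 | 1 | 0 | 0 | 0
1 | 1 | 0 | 1 | 1
1 | 1 | 1 | 0 | 0
1 | 1 | 1 | 1 | 0
The formula is true on 2 of the 16 rows.

2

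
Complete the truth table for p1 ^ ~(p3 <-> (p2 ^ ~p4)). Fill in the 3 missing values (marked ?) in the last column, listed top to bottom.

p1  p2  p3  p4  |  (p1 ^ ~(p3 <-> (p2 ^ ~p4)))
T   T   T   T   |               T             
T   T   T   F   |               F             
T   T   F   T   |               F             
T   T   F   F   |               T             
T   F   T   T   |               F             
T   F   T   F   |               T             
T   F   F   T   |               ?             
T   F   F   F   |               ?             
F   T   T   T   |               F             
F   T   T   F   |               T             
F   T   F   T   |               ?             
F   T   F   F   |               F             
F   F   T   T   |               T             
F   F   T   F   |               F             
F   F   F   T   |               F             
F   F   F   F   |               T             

Row p1=T, p2=F, p3=F, p4=T: ~(p3 <-> (p2 ^ ~p4)) = F, so (p1 ^ ~(p3 <-> (p2 ^ ~p4))) = T.
Row p1=T, p2=F, p3=F, p4=F: ~(p3 <-> (p2 ^ ~p4)) = T, so (p1 ^ ~(p3 <-> (p2 ^ ~p4))) = F.
Row p1=F, p2=T, p3=F, p4=T: ~(p3 <-> (p2 ^ ~p4)) = T, so (p1 ^ ~(p3 <-> (p2 ^ ~p4))) = T.

T, F, T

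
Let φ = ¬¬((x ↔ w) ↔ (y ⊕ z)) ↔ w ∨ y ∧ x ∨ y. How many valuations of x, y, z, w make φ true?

8

x | y | z | w || (x ↔ w) | (y ⊕ z) | ((x ↔ w) ↔ (y ⊕ z)) | ¬((x ↔ w) ↔ (y ⊕ z)) | ¬¬((x ↔ w) ↔ (y ⊕ z)) | (y ∧ x) | (w ∨ (y ∧ x) ∨ y) | φ
F | F | F | F ||    T    |    F    |          F          |          T           |           F           |    F    |         F         | T
F | F | F | T ||    F    |    F    |          T          |          F           |           T           |    F    |         T         | T
F | F | T | F ||    T    |    T    |          T          |          F           |           T           |    F    |         F         | F
F | F | T | T ||    F    |    T    |          F          |          T           |           F           |    F    |         T         | F
F | T | F | F ||    T    |    T    |          T          |          F           |           T           |    F    |         T         | T
F | T | F | T ||    F    |    T    |          F          |          T           |           F           |    F    |         T         | F
F | T | T | F ||    T    |    F    |          F          |          T           |           F           |    F    |         T         | F
F | T | T | T ||    F    |    F    |          T          |          F           |           T           |    F    |         T         | T
T | F | F | F ||    F    |    F    |          T          |          F           |           T           |    F    |         F         | F
T | F | F | T ||    T    |    F    |          F          |          T           |           F           |    F    |         T         | F
T | F | T | F ||    F    |    T    |          F          |          T           |           F           |    F    |         F         | T
T | F | T | T ||    T    |    T    |          T          |          F           |           T           |    F    |         T         | T
T | T | F | F ||    F    |    T    |          F          |          T           |           F           |    T    |         T         | F
T | T | F | T ||    T    |    T    |          T          |          F           |           T           |    T    |         T         | T
T | T | T | F ||    F    |    F    |          T          |          F           |           T           |    T    |         T         | T
T | T | T | T ||    T    |    F    |          F          |          T           |           F           |    T    |         T         | F
The formula is true on 8 of the 16 rows.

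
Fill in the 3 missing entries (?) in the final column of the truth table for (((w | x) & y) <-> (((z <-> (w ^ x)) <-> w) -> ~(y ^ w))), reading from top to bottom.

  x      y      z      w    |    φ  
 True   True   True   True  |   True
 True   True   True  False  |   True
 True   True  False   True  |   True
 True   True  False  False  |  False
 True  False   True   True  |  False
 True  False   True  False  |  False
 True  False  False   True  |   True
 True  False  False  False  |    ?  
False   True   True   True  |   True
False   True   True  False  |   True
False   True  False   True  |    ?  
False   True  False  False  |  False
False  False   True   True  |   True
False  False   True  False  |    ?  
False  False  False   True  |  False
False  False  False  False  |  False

Row x=True, y=False, z=False, w=False: ((w | x) & y) = False, (((z <-> (w ^ x)) <-> w) -> ~(y ^ w)) = True, so the formula = False.
Row x=False, y=True, z=False, w=True: ((w | x) & y) = True, (((z <-> (w ^ x)) <-> w) -> ~(y ^ w)) = True, so the formula = True.
Row x=False, y=False, z=True, w=False: ((w | x) & y) = False, (((z <-> (w ^ x)) <-> w) -> ~(y ^ w)) = True, so the formula = False.

False, True, False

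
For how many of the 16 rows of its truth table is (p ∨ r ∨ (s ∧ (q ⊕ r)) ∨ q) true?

14

p | q | r | s | (q ⊕ r) | (s ∧ (q ⊕ r)) | (p ∨ r ∨ (s ∧ (q ⊕ r)) ∨ q)
- | - | - | - | ------- | ------------- | ---------------------------
0 | 0 | 0 | 0 |    0    |       0       |              0             
0 | 0 | 0 | 1 |    0    |       0       |              0             
0 | 0 | 1 | 0 |    1    |       0       |              1             
0 | 0 | 1 | 1 |    1    |       1       |              1             
0 | 1 | 0 | 0 |    1    |       0       |              1             
0 | 1 | 0 | 1 |    1    |       1       |              1             
0 | 1 | 1 | 0 |    0    |       0       |              1             
0 | 1 | 1 | 1 |    0    |       0       |              1             
1 | 0 | 0 | 0 |    0    |       0       |              1             
1 | 0 | 0 | 1 |    0    |       0       |              1             
1 | 0 | 1 | 0 |    1    |       0       |              1             
1 | 0 | 1 | 1 |    1    |       1       |              1             
1 | 1 | 0 | 0 |    1    |       0       |              1             
1 | 1 | 0 | 1 |    1    |       1       |              1             
1 | 1 | 1 | 0 |    0    |       0       |              1             
1 | 1 | 1 | 1 |    0    |       0       |              1             
The formula is true on 14 of the 16 rows.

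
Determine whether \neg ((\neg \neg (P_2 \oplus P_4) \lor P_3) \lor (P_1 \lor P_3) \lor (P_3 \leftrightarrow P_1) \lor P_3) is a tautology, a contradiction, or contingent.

contradiction

P_1  P_2  P_3  P_4  |  (P_2 \oplus P_4)  \neg (P_2 \oplus P_4)  \neg \neg (P_2 \oplus P_4)  (P_1 \lor P_3)  (P_3 \leftrightarrow P_1)  φ
 T    T    T    T   |         F                    T                        F                     T                     T              F
 T    T    T    F   |         T                    F                        T                     T                     T              F
 T    T    F    T   |         F                    T                        F                     T                     F              F
 T    T    F    F   |         T                    F                        T                     T                     F              F
 T    F    T    T   |         T                    F                        T                     T                     T              F
 T    F    T    F   |         F                    T                        F                     T                     T              F
 T    F    F    T   |         T                    F                        T                     T                     F              F
 T    F    F    F   |         F                    T                        F                     T                     F              F
 F    T    T    T   |         F                    T                        F                     T                     F              F
 F    T    T    F   |         T                    F                        T                     T                     F              F
 F    T    F    T   |         F                    T                        F                     F                     T              F
 F    T    F    F   |         T                    F                        T                     F                     T              F
 F    F    T    T   |         T                    F                        T                     T                     F              F
 F    F    T    F   |         F                    T                        F                     T                     F              F
 F    F    F    T   |         T                    F                        T                     F                     T              F
 F    F    F    F   |         F                    T                        F                     F                     T              F
Every row is F, so the formula is a contradiction.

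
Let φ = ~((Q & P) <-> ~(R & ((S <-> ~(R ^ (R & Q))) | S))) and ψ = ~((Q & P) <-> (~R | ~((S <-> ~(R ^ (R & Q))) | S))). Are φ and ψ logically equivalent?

equivalent

P  Q  R  S  |  φ  ψ
0  0  0  0  |  1  1
0  0  0  1  |  1  1
0  0  1  0  |  0  0
0  0  1  1  |  0  0
0  1  0  0  |  1  1
0  1  0  1  |  1  1
0  1  1  0  |  1  1
0  1  1  1  |  0  0
1  0  0  0  |  1  1
1  0  0  1  |  1  1
1  0  1  0  |  0  0
1  0  1  1  |  0  0
1  1  0  0  |  0  0
1  1  0  1  |  0  0
1  1  1  0  |  0  0
1  1  1  1  |  1  1
The columns for φ and ψ agree on every row, so they are logically equivalent.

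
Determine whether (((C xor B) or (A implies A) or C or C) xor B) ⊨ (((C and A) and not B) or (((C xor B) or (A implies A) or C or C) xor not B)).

no

A | B | C || φ | ψ
T | T | T || F | T
T | T | F || F | T
T | F | T || T | T
T | F | F || T | F
F | T | T || F | T
F | T | F || F | T
F | F | T || T | F
F | F | F || T | F
At A=T, B=F, C=F we have φ true but ψ false, so φ does not entail ψ.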